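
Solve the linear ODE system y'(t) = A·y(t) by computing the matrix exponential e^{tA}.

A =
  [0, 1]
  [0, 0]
e^{tA} =
  [1, t]
  [0, 1]

Strategy: write A = P · J · P⁻¹ where J is a Jordan canonical form, so e^{tA} = P · e^{tJ} · P⁻¹, and e^{tJ} can be computed block-by-block.

A has Jordan form
J =
  [0, 1]
  [0, 0]
(up to reordering of blocks).

Per-block formulas:
  For a 2×2 Jordan block J_2(0): exp(t · J_2(0)) = e^(0t)·(I + t·N), where N is the 2×2 nilpotent shift.

After assembling e^{tJ} and conjugating by P, we get:

e^{tA} =
  [1, t]
  [0, 1]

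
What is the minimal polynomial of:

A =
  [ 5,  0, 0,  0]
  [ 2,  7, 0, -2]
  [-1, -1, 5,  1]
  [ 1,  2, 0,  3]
x^3 - 15*x^2 + 75*x - 125

The characteristic polynomial is χ_A(x) = (x - 5)^4, so the eigenvalues are known. The minimal polynomial is
  m_A(x) = Π_λ (x − λ)^{k_λ}
where k_λ is the size of the *largest* Jordan block for λ (equivalently, the smallest k with (A − λI)^k v = 0 for every generalised eigenvector v of λ).

  λ = 5: largest Jordan block has size 3, contributing (x − 5)^3

So m_A(x) = (x - 5)^3 = x^3 - 15*x^2 + 75*x - 125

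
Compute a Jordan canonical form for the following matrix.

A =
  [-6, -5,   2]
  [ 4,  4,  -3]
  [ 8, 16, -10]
J_3(-4)

The characteristic polynomial is
  det(x·I − A) = x^3 + 12*x^2 + 48*x + 64 = (x + 4)^3

Eigenvalues and multiplicities (the geometric multiplicity of λ is n − rank(A − λI), which equals the number of Jordan blocks for λ):
  λ = -4: algebraic multiplicity = 3, geometric multiplicity = 1

Determining the block sizes for each eigenvalue:
  λ = -4: one block (gm = 1), so the single block has size am = 3 → block sizes [3]

Assembling the blocks gives a Jordan form
J =
  [-4,  1,  0]
  [ 0, -4,  1]
  [ 0,  0, -4]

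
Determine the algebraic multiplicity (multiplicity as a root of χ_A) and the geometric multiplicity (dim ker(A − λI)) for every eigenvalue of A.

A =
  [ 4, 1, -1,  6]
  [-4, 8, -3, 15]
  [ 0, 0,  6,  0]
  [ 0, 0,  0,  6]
λ = 6: alg = 4, geom = 2

Step 1 — factor the characteristic polynomial to read off the algebraic multiplicities:
  χ_A(x) = (x - 6)^4

Step 2 — compute geometric multiplicities via the rank-nullity identity g(λ) = n − rank(A − λI):
  rank(A − (6)·I) = 2, so dim ker(A − (6)·I) = n − 2 = 2

Summary:
  λ = 6: algebraic multiplicity = 4, geometric multiplicity = 2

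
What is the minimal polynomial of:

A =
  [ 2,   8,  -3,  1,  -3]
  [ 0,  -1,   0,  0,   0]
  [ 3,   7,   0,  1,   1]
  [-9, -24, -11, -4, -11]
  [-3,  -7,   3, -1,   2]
x^3 - x^2 - 5*x - 3

The characteristic polynomial is χ_A(x) = (x - 3)*(x + 1)^4, so the eigenvalues are known. The minimal polynomial is
  m_A(x) = Π_λ (x − λ)^{k_λ}
where k_λ is the size of the *largest* Jordan block for λ (equivalently, the smallest k with (A − λI)^k v = 0 for every generalised eigenvector v of λ).

  λ = -1: largest Jordan block has size 2, contributing (x + 1)^2
  λ = 3: largest Jordan block has size 1, contributing (x − 3)

So m_A(x) = (x - 3)*(x + 1)^2 = x^3 - x^2 - 5*x - 3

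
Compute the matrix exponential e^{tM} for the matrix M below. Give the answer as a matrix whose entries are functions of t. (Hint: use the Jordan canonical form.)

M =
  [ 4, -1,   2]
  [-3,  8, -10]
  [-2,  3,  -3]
e^{tM} =
  [t*exp(3*t) + exp(3*t), -t*exp(3*t), 2*t*exp(3*t)]
  [t^2*exp(3*t) - 3*t*exp(3*t), -t^2*exp(3*t) + 5*t*exp(3*t) + exp(3*t), 2*t^2*exp(3*t) - 10*t*exp(3*t)]
  [t^2*exp(3*t)/2 - 2*t*exp(3*t), -t^2*exp(3*t)/2 + 3*t*exp(3*t), t^2*exp(3*t) - 6*t*exp(3*t) + exp(3*t)]

Strategy: write M = P · J · P⁻¹ where J is a Jordan canonical form, so e^{tM} = P · e^{tJ} · P⁻¹, and e^{tJ} can be computed block-by-block.

M has Jordan form
J =
  [3, 1, 0]
  [0, 3, 1]
  [0, 0, 3]
(up to reordering of blocks).

Per-block formulas:
  For a 3×3 Jordan block J_3(3): exp(t · J_3(3)) = e^(3t)·(I + t·N + (t^2/2)·N^2), where N is the 3×3 nilpotent shift.

After assembling e^{tJ} and conjugating by P, we get:

e^{tM} =
  [t*exp(3*t) + exp(3*t), -t*exp(3*t), 2*t*exp(3*t)]
  [t^2*exp(3*t) - 3*t*exp(3*t), -t^2*exp(3*t) + 5*t*exp(3*t) + exp(3*t), 2*t^2*exp(3*t) - 10*t*exp(3*t)]
  [t^2*exp(3*t)/2 - 2*t*exp(3*t), -t^2*exp(3*t)/2 + 3*t*exp(3*t), t^2*exp(3*t) - 6*t*exp(3*t) + exp(3*t)]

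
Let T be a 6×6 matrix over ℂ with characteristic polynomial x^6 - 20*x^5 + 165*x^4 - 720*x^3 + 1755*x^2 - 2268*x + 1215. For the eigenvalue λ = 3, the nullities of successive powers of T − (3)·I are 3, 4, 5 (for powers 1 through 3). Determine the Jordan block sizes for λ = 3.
Block sizes for λ = 3: [3, 1, 1]

From the dimensions of kernels of powers, the number of Jordan blocks of size at least j is d_j − d_{j−1} where d_j = dim ker(N^j) (with d_0 = 0). Computing the differences gives [3, 1, 1].
The number of blocks of size exactly k is (#blocks of size ≥ k) − (#blocks of size ≥ k + 1), so the partition is: 2 block(s) of size 1, 1 block(s) of size 3.
In nonincreasing order the block sizes are [3, 1, 1].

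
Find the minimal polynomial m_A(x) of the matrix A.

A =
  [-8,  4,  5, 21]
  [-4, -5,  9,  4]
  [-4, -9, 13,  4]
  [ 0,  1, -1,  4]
x^4 - 4*x^3 - 12*x^2 + 32*x + 64

The characteristic polynomial is χ_A(x) = (x - 4)^2*(x + 2)^2, so the eigenvalues are known. The minimal polynomial is
  m_A(x) = Π_λ (x − λ)^{k_λ}
where k_λ is the size of the *largest* Jordan block for λ (equivalently, the smallest k with (A − λI)^k v = 0 for every generalised eigenvector v of λ).

  λ = -2: largest Jordan block has size 2, contributing (x + 2)^2
  λ = 4: largest Jordan block has size 2, contributing (x − 4)^2

So m_A(x) = (x - 4)^2*(x + 2)^2 = x^4 - 4*x^3 - 12*x^2 + 32*x + 64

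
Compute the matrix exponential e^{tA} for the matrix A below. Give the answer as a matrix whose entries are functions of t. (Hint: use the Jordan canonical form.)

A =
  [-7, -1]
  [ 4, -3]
e^{tA} =
  [-2*t*exp(-5*t) + exp(-5*t), -t*exp(-5*t)]
  [4*t*exp(-5*t), 2*t*exp(-5*t) + exp(-5*t)]

Strategy: write A = P · J · P⁻¹ where J is a Jordan canonical form, so e^{tA} = P · e^{tJ} · P⁻¹, and e^{tJ} can be computed block-by-block.

A has Jordan form
J =
  [-5,  1]
  [ 0, -5]
(up to reordering of blocks).

Per-block formulas:
  For a 2×2 Jordan block J_2(-5): exp(t · J_2(-5)) = e^(-5t)·(I + t·N), where N is the 2×2 nilpotent shift.

After assembling e^{tJ} and conjugating by P, we get:

e^{tA} =
  [-2*t*exp(-5*t) + exp(-5*t), -t*exp(-5*t)]
  [4*t*exp(-5*t), 2*t*exp(-5*t) + exp(-5*t)]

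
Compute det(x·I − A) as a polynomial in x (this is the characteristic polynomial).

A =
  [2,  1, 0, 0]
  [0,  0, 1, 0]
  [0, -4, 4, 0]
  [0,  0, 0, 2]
x^4 - 8*x^3 + 24*x^2 - 32*x + 16

Expanding det(x·I − A) (e.g. by cofactor expansion or by noting that A is similar to its Jordan form J, which has the same characteristic polynomial as A) gives
  χ_A(x) = x^4 - 8*x^3 + 24*x^2 - 32*x + 16
which factors as (x - 2)^4. The eigenvalues (with algebraic multiplicities) are λ = 2 with multiplicity 4.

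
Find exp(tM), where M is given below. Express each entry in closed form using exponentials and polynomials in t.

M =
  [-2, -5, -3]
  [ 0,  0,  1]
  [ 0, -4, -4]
e^{tM} =
  [exp(-2*t), t^2*exp(-2*t) - 5*t*exp(-2*t), t^2*exp(-2*t)/2 - 3*t*exp(-2*t)]
  [0, 2*t*exp(-2*t) + exp(-2*t), t*exp(-2*t)]
  [0, -4*t*exp(-2*t), -2*t*exp(-2*t) + exp(-2*t)]

Strategy: write M = P · J · P⁻¹ where J is a Jordan canonical form, so e^{tM} = P · e^{tJ} · P⁻¹, and e^{tJ} can be computed block-by-block.

M has Jordan form
J =
  [-2,  1,  0]
  [ 0, -2,  1]
  [ 0,  0, -2]
(up to reordering of blocks).

Per-block formulas:
  For a 3×3 Jordan block J_3(-2): exp(t · J_3(-2)) = e^(-2t)·(I + t·N + (t^2/2)·N^2), where N is the 3×3 nilpotent shift.

After assembling e^{tJ} and conjugating by P, we get:

e^{tM} =
  [exp(-2*t), t^2*exp(-2*t) - 5*t*exp(-2*t), t^2*exp(-2*t)/2 - 3*t*exp(-2*t)]
  [0, 2*t*exp(-2*t) + exp(-2*t), t*exp(-2*t)]
  [0, -4*t*exp(-2*t), -2*t*exp(-2*t) + exp(-2*t)]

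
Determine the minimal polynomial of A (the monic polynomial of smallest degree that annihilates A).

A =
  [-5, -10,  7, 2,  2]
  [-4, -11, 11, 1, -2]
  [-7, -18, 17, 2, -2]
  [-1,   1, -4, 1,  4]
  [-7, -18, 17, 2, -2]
x^2

The characteristic polynomial is χ_A(x) = x^5, so the eigenvalues are known. The minimal polynomial is
  m_A(x) = Π_λ (x − λ)^{k_λ}
where k_λ is the size of the *largest* Jordan block for λ (equivalently, the smallest k with (A − λI)^k v = 0 for every generalised eigenvector v of λ).

  λ = 0: largest Jordan block has size 2, contributing (x − 0)^2

So m_A(x) = x^2 = x^2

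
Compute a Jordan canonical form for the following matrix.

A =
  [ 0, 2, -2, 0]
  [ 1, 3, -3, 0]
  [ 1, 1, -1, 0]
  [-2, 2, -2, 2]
J_2(0) ⊕ J_1(2) ⊕ J_1(2)

The characteristic polynomial is
  det(x·I − A) = x^4 - 4*x^3 + 4*x^2 = x^2*(x - 2)^2

Eigenvalues and multiplicities (the geometric multiplicity of λ is n − rank(A − λI), which equals the number of Jordan blocks for λ):
  λ = 0: algebraic multiplicity = 2, geometric multiplicity = 1
  λ = 2: algebraic multiplicity = 2, geometric multiplicity = 2

Determining the block sizes for each eigenvalue:
  λ = 0: one block (gm = 1), so the single block has size am = 2 → block sizes [2]
  λ = 2: gm = am = 2, so every block has size 1 → block sizes [1, 1]

Assembling the blocks gives a Jordan form
J =
  [0, 1, 0, 0]
  [0, 0, 0, 0]
  [0, 0, 2, 0]
  [0, 0, 0, 2]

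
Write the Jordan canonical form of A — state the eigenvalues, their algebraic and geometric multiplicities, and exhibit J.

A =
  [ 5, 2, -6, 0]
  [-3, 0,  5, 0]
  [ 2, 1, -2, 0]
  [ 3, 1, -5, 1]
J_3(1) ⊕ J_1(1)

The characteristic polynomial is
  det(x·I − A) = x^4 - 4*x^3 + 6*x^2 - 4*x + 1 = (x - 1)^4

Eigenvalues and multiplicities (the geometric multiplicity of λ is n − rank(A − λI), which equals the number of Jordan blocks for λ):
  λ = 1: algebraic multiplicity = 4, geometric multiplicity = 2

Determining the block sizes for each eigenvalue:
  λ = 1: with am = 4 and gm = 2, the partition is not yet determined (e.g. several partitions of 4 into 2 parts exist). Let N = A − (1)·I. Computing rank(N^1) = 2, rank(N^2) = 1, rank(N^3) = 0; the number of blocks of size ≥ j is rank(N^{j−1}) − rank(N^j), giving [2, 1, 1]. So we have 1 block(s) of size 3, 1 block(s) of size 1 → block sizes [3, 1]

Assembling the blocks gives a Jordan form
J =
  [1, 1, 0, 0]
  [0, 1, 1, 0]
  [0, 0, 1, 0]
  [0, 0, 0, 1]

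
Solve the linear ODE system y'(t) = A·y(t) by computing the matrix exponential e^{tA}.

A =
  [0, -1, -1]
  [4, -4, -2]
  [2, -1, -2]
e^{tA} =
  [-t^2*exp(-2*t) + 2*t*exp(-2*t) + exp(-2*t), t^2*exp(-2*t)/2 - t*exp(-2*t), -t*exp(-2*t)]
  [-2*t^2*exp(-2*t) + 4*t*exp(-2*t), t^2*exp(-2*t) - 2*t*exp(-2*t) + exp(-2*t), -2*t*exp(-2*t)]
  [2*t*exp(-2*t), -t*exp(-2*t), exp(-2*t)]

Strategy: write A = P · J · P⁻¹ where J is a Jordan canonical form, so e^{tA} = P · e^{tJ} · P⁻¹, and e^{tJ} can be computed block-by-block.

A has Jordan form
J =
  [-2,  1,  0]
  [ 0, -2,  1]
  [ 0,  0, -2]
(up to reordering of blocks).

Per-block formulas:
  For a 3×3 Jordan block J_3(-2): exp(t · J_3(-2)) = e^(-2t)·(I + t·N + (t^2/2)·N^2), where N is the 3×3 nilpotent shift.

After assembling e^{tJ} and conjugating by P, we get:

e^{tA} =
  [-t^2*exp(-2*t) + 2*t*exp(-2*t) + exp(-2*t), t^2*exp(-2*t)/2 - t*exp(-2*t), -t*exp(-2*t)]
  [-2*t^2*exp(-2*t) + 4*t*exp(-2*t), t^2*exp(-2*t) - 2*t*exp(-2*t) + exp(-2*t), -2*t*exp(-2*t)]
  [2*t*exp(-2*t), -t*exp(-2*t), exp(-2*t)]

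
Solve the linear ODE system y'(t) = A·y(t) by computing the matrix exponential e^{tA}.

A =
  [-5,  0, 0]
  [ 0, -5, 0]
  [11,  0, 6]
e^{tA} =
  [exp(-5*t), 0, 0]
  [0, exp(-5*t), 0]
  [exp(6*t) - exp(-5*t), 0, exp(6*t)]

Strategy: write A = P · J · P⁻¹ where J is a Jordan canonical form, so e^{tA} = P · e^{tJ} · P⁻¹, and e^{tJ} can be computed block-by-block.

A has Jordan form
J =
  [-5,  0, 0]
  [ 0, -5, 0]
  [ 0,  0, 6]
(up to reordering of blocks).

Per-block formulas:
  For a 1×1 block at λ = 6: exp(t · [6]) = [e^(6t)].
  For a 1×1 block at λ = -5: exp(t · [-5]) = [e^(-5t)].

After assembling e^{tJ} and conjugating by P, we get:

e^{tA} =
  [exp(-5*t), 0, 0]
  [0, exp(-5*t), 0]
  [exp(6*t) - exp(-5*t), 0, exp(6*t)]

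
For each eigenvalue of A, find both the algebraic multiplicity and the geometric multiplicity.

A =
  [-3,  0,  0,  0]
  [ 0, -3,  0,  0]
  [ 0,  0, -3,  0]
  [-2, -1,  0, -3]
λ = -3: alg = 4, geom = 3

Step 1 — factor the characteristic polynomial to read off the algebraic multiplicities:
  χ_A(x) = (x + 3)^4

Step 2 — compute geometric multiplicities via the rank-nullity identity g(λ) = n − rank(A − λI):
  rank(A − (-3)·I) = 1, so dim ker(A − (-3)·I) = n − 1 = 3

Summary:
  λ = -3: algebraic multiplicity = 4, geometric multiplicity = 3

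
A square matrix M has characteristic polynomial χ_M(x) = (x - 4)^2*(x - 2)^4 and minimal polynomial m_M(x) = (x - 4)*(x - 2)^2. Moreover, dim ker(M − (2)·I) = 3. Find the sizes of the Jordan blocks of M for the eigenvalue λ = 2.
Block sizes for λ = 2: [2, 1, 1]

Step 1 — from the characteristic polynomial, algebraic multiplicity of λ = 2 is 4. From dim ker(M − (2)·I) = 3, there are exactly 3 Jordan blocks for λ = 2.
Step 2 — from the minimal polynomial, the factor (x − 2)^2 tells us the largest block for λ = 2 has size 2.
Step 3 — with total size 4, 3 blocks, and largest block 2, the block sizes (in nonincreasing order) are [2, 1, 1].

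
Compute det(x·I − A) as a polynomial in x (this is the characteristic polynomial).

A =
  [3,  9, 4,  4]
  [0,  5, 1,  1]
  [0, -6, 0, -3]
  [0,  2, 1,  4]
x^4 - 12*x^3 + 54*x^2 - 108*x + 81

Expanding det(x·I − A) (e.g. by cofactor expansion or by noting that A is similar to its Jordan form J, which has the same characteristic polynomial as A) gives
  χ_A(x) = x^4 - 12*x^3 + 54*x^2 - 108*x + 81
which factors as (x - 3)^4. The eigenvalues (with algebraic multiplicities) are λ = 3 with multiplicity 4.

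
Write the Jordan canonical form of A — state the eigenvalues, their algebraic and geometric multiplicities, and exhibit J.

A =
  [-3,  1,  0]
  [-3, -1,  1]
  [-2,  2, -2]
J_3(-2)

The characteristic polynomial is
  det(x·I − A) = x^3 + 6*x^2 + 12*x + 8 = (x + 2)^3

Eigenvalues and multiplicities (the geometric multiplicity of λ is n − rank(A − λI), which equals the number of Jordan blocks for λ):
  λ = -2: algebraic multiplicity = 3, geometric multiplicity = 1

Determining the block sizes for each eigenvalue:
  λ = -2: one block (gm = 1), so the single block has size am = 3 → block sizes [3]

Assembling the blocks gives a Jordan form
J =
  [-2,  1,  0]
  [ 0, -2,  1]
  [ 0,  0, -2]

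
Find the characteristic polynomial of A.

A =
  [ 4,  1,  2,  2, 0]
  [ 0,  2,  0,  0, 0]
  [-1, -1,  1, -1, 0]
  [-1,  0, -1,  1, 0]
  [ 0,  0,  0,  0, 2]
x^5 - 10*x^4 + 40*x^3 - 80*x^2 + 80*x - 32

Expanding det(x·I − A) (e.g. by cofactor expansion or by noting that A is similar to its Jordan form J, which has the same characteristic polynomial as A) gives
  χ_A(x) = x^5 - 10*x^4 + 40*x^3 - 80*x^2 + 80*x - 32
which factors as (x - 2)^5. The eigenvalues (with algebraic multiplicities) are λ = 2 with multiplicity 5.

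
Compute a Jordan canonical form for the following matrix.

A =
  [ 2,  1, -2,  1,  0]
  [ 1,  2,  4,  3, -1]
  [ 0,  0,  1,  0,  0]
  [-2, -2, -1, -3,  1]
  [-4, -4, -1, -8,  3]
J_3(1) ⊕ J_2(1)

The characteristic polynomial is
  det(x·I − A) = x^5 - 5*x^4 + 10*x^3 - 10*x^2 + 5*x - 1 = (x - 1)^5

Eigenvalues and multiplicities (the geometric multiplicity of λ is n − rank(A − λI), which equals the number of Jordan blocks for λ):
  λ = 1: algebraic multiplicity = 5, geometric multiplicity = 2

Determining the block sizes for each eigenvalue:
  λ = 1: with am = 5 and gm = 2, the partition is not yet determined (e.g. several partitions of 5 into 2 parts exist). Let N = A − (1)·I. Computing rank(N^1) = 3, rank(N^2) = 1, rank(N^3) = 0; the number of blocks of size ≥ j is rank(N^{j−1}) − rank(N^j), giving [2, 2, 1]. So we have 1 block(s) of size 3, 1 block(s) of size 2 → block sizes [3, 2]

Assembling the blocks gives a Jordan form
J =
  [1, 1, 0, 0, 0]
  [0, 1, 1, 0, 0]
  [0, 0, 1, 0, 0]
  [0, 0, 0, 1, 1]
  [0, 0, 0, 0, 1]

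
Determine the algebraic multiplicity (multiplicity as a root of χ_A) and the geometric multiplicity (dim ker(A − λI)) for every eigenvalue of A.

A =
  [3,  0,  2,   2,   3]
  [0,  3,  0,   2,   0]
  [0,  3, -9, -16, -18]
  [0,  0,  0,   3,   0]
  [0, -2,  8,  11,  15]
λ = 3: alg = 5, geom = 2

Step 1 — factor the characteristic polynomial to read off the algebraic multiplicities:
  χ_A(x) = (x - 3)^5

Step 2 — compute geometric multiplicities via the rank-nullity identity g(λ) = n − rank(A − λI):
  rank(A − (3)·I) = 3, so dim ker(A − (3)·I) = n − 3 = 2

Summary:
  λ = 3: algebraic multiplicity = 5, geometric multiplicity = 2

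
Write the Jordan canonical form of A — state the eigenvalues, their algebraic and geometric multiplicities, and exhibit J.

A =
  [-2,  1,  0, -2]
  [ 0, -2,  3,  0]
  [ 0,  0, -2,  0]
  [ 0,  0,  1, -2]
J_3(-2) ⊕ J_1(-2)

The characteristic polynomial is
  det(x·I − A) = x^4 + 8*x^3 + 24*x^2 + 32*x + 16 = (x + 2)^4

Eigenvalues and multiplicities (the geometric multiplicity of λ is n − rank(A − λI), which equals the number of Jordan blocks for λ):
  λ = -2: algebraic multiplicity = 4, geometric multiplicity = 2

Determining the block sizes for each eigenvalue:
  λ = -2: with am = 4 and gm = 2, the partition is not yet determined (e.g. several partitions of 4 into 2 parts exist). Let N = A − (-2)·I. Computing rank(N^1) = 2, rank(N^2) = 1, rank(N^3) = 0; the number of blocks of size ≥ j is rank(N^{j−1}) − rank(N^j), giving [2, 1, 1]. So we have 1 block(s) of size 3, 1 block(s) of size 1 → block sizes [3, 1]

Assembling the blocks gives a Jordan form
J =
  [-2,  1,  0,  0]
  [ 0, -2,  1,  0]
  [ 0,  0, -2,  0]
  [ 0,  0,  0, -2]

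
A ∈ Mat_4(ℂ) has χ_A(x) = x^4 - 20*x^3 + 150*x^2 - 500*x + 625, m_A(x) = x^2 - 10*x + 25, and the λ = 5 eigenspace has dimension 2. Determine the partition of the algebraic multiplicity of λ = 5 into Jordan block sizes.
Block sizes for λ = 5: [2, 2]

Step 1 — from the characteristic polynomial, algebraic multiplicity of λ = 5 is 4. From dim ker(A − (5)·I) = 2, there are exactly 2 Jordan blocks for λ = 5.
Step 2 — from the minimal polynomial, the factor (x − 5)^2 tells us the largest block for λ = 5 has size 2.
Step 3 — with total size 4, 2 blocks, and largest block 2, the block sizes (in nonincreasing order) are [2, 2].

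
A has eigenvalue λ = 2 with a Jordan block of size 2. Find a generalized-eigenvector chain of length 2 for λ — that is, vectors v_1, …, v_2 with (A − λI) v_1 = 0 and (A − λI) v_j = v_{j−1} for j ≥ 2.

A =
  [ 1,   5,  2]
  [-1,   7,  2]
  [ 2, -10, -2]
A Jordan chain for λ = 2 of length 2:
v_1 = (-1, -1, 2)ᵀ
v_2 = (1, 0, 0)ᵀ

Let N = A − (2)·I. We want v_2 with N^2 v_2 = 0 but N^1 v_2 ≠ 0; then v_{j-1} := N · v_j for j = 2, …, 2.

Pick v_2 = (1, 0, 0)ᵀ.
Then v_1 = N · v_2 = (-1, -1, 2)ᵀ.

Sanity check: (A − (2)·I) v_1 = (0, 0, 0)ᵀ = 0. ✓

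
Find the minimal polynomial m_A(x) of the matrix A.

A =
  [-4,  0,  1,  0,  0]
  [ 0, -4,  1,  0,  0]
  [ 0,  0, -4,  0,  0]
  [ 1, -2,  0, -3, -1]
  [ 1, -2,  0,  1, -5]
x^3 + 12*x^2 + 48*x + 64

The characteristic polynomial is χ_A(x) = (x + 4)^5, so the eigenvalues are known. The minimal polynomial is
  m_A(x) = Π_λ (x − λ)^{k_λ}
where k_λ is the size of the *largest* Jordan block for λ (equivalently, the smallest k with (A − λI)^k v = 0 for every generalised eigenvector v of λ).

  λ = -4: largest Jordan block has size 3, contributing (x + 4)^3

So m_A(x) = (x + 4)^3 = x^3 + 12*x^2 + 48*x + 64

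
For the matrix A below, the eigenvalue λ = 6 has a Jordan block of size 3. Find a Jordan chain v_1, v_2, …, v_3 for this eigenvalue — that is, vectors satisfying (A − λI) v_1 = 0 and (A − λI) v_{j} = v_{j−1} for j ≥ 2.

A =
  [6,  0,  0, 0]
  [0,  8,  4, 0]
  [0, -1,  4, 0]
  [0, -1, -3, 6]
A Jordan chain for λ = 6 of length 3:
v_1 = (0, 0, 0, 1)ᵀ
v_2 = (0, 2, -1, -1)ᵀ
v_3 = (0, 1, 0, 0)ᵀ

Let N = A − (6)·I. We want v_3 with N^3 v_3 = 0 but N^2 v_3 ≠ 0; then v_{j-1} := N · v_j for j = 3, …, 2.

Pick v_3 = (0, 1, 0, 0)ᵀ.
Then v_2 = N · v_3 = (0, 2, -1, -1)ᵀ.
Then v_1 = N · v_2 = (0, 0, 0, 1)ᵀ.

Sanity check: (A − (6)·I) v_1 = (0, 0, 0, 0)ᵀ = 0. ✓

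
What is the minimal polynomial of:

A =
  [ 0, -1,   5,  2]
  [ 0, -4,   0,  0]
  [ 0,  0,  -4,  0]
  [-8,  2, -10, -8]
x^2 + 8*x + 16

The characteristic polynomial is χ_A(x) = (x + 4)^4, so the eigenvalues are known. The minimal polynomial is
  m_A(x) = Π_λ (x − λ)^{k_λ}
where k_λ is the size of the *largest* Jordan block for λ (equivalently, the smallest k with (A − λI)^k v = 0 for every generalised eigenvector v of λ).

  λ = -4: largest Jordan block has size 2, contributing (x + 4)^2

So m_A(x) = (x + 4)^2 = x^2 + 8*x + 16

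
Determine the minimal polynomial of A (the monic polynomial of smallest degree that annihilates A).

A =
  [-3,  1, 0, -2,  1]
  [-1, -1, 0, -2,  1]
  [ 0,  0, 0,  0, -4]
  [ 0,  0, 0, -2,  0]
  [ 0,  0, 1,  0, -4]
x^3 + 6*x^2 + 12*x + 8

The characteristic polynomial is χ_A(x) = (x + 2)^5, so the eigenvalues are known. The minimal polynomial is
  m_A(x) = Π_λ (x − λ)^{k_λ}
where k_λ is the size of the *largest* Jordan block for λ (equivalently, the smallest k with (A − λI)^k v = 0 for every generalised eigenvector v of λ).

  λ = -2: largest Jordan block has size 3, contributing (x + 2)^3

So m_A(x) = (x + 2)^3 = x^3 + 6*x^2 + 12*x + 8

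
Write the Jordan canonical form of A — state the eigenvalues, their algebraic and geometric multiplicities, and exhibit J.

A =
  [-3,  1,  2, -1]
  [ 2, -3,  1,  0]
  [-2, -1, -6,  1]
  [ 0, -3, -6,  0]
J_3(-3) ⊕ J_1(-3)

The characteristic polynomial is
  det(x·I − A) = x^4 + 12*x^3 + 54*x^2 + 108*x + 81 = (x + 3)^4

Eigenvalues and multiplicities (the geometric multiplicity of λ is n − rank(A − λI), which equals the number of Jordan blocks for λ):
  λ = -3: algebraic multiplicity = 4, geometric multiplicity = 2

Determining the block sizes for each eigenvalue:
  λ = -3: with am = 4 and gm = 2, the partition is not yet determined (e.g. several partitions of 4 into 2 parts exist). Let N = A − (-3)·I. Computing rank(N^1) = 2, rank(N^2) = 1, rank(N^3) = 0; the number of blocks of size ≥ j is rank(N^{j−1}) − rank(N^j), giving [2, 1, 1]. So we have 1 block(s) of size 3, 1 block(s) of size 1 → block sizes [3, 1]

Assembling the blocks gives a Jordan form
J =
  [-3,  1,  0,  0]
  [ 0, -3,  1,  0]
  [ 0,  0, -3,  0]
  [ 0,  0,  0, -3]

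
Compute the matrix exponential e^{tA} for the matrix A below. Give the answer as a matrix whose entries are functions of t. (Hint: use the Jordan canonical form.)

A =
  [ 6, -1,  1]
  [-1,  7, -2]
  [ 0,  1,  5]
e^{tA} =
  [t^2*exp(6*t)/2 + exp(6*t), -t*exp(6*t), t^2*exp(6*t)/2 + t*exp(6*t)]
  [-t^2*exp(6*t)/2 - t*exp(6*t), t*exp(6*t) + exp(6*t), -t^2*exp(6*t)/2 - 2*t*exp(6*t)]
  [-t^2*exp(6*t)/2, t*exp(6*t), -t^2*exp(6*t)/2 - t*exp(6*t) + exp(6*t)]

Strategy: write A = P · J · P⁻¹ where J is a Jordan canonical form, so e^{tA} = P · e^{tJ} · P⁻¹, and e^{tJ} can be computed block-by-block.

A has Jordan form
J =
  [6, 1, 0]
  [0, 6, 1]
  [0, 0, 6]
(up to reordering of blocks).

Per-block formulas:
  For a 3×3 Jordan block J_3(6): exp(t · J_3(6)) = e^(6t)·(I + t·N + (t^2/2)·N^2), where N is the 3×3 nilpotent shift.

After assembling e^{tJ} and conjugating by P, we get:

e^{tA} =
  [t^2*exp(6*t)/2 + exp(6*t), -t*exp(6*t), t^2*exp(6*t)/2 + t*exp(6*t)]
  [-t^2*exp(6*t)/2 - t*exp(6*t), t*exp(6*t) + exp(6*t), -t^2*exp(6*t)/2 - 2*t*exp(6*t)]
  [-t^2*exp(6*t)/2, t*exp(6*t), -t^2*exp(6*t)/2 - t*exp(6*t) + exp(6*t)]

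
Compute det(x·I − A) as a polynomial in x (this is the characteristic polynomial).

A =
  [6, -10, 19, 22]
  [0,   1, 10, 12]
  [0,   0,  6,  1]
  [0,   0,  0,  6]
x^4 - 19*x^3 + 126*x^2 - 324*x + 216

Expanding det(x·I − A) (e.g. by cofactor expansion or by noting that A is similar to its Jordan form J, which has the same characteristic polynomial as A) gives
  χ_A(x) = x^4 - 19*x^3 + 126*x^2 - 324*x + 216
which factors as (x - 6)^3*(x - 1). The eigenvalues (with algebraic multiplicities) are λ = 1 with multiplicity 1, λ = 6 with multiplicity 3.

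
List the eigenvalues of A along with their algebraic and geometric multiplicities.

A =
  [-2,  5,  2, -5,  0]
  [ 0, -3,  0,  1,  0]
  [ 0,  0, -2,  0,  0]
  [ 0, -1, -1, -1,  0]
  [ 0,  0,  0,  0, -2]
λ = -2: alg = 5, geom = 3

Step 1 — factor the characteristic polynomial to read off the algebraic multiplicities:
  χ_A(x) = (x + 2)^5

Step 2 — compute geometric multiplicities via the rank-nullity identity g(λ) = n − rank(A − λI):
  rank(A − (-2)·I) = 2, so dim ker(A − (-2)·I) = n − 2 = 3

Summary:
  λ = -2: algebraic multiplicity = 5, geometric multiplicity = 3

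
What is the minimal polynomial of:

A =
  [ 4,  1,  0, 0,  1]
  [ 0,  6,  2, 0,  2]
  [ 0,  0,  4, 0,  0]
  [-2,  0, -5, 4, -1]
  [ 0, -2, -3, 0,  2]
x^3 - 12*x^2 + 48*x - 64

The characteristic polynomial is χ_A(x) = (x - 4)^5, so the eigenvalues are known. The minimal polynomial is
  m_A(x) = Π_λ (x − λ)^{k_λ}
where k_λ is the size of the *largest* Jordan block for λ (equivalently, the smallest k with (A − λI)^k v = 0 for every generalised eigenvector v of λ).

  λ = 4: largest Jordan block has size 3, contributing (x − 4)^3

So m_A(x) = (x - 4)^3 = x^3 - 12*x^2 + 48*x - 64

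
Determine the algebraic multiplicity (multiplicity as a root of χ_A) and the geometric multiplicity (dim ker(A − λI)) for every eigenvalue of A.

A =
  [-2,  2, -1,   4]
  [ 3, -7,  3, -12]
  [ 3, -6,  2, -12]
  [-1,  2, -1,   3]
λ = -1: alg = 4, geom = 3

Step 1 — factor the characteristic polynomial to read off the algebraic multiplicities:
  χ_A(x) = (x + 1)^4

Step 2 — compute geometric multiplicities via the rank-nullity identity g(λ) = n − rank(A − λI):
  rank(A − (-1)·I) = 1, so dim ker(A − (-1)·I) = n − 1 = 3

Summary:
  λ = -1: algebraic multiplicity = 4, geometric multiplicity = 3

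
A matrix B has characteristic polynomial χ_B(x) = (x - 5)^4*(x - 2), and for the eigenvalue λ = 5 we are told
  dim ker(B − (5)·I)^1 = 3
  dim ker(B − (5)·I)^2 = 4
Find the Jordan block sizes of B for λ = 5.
Block sizes for λ = 5: [2, 1, 1]

From the dimensions of kernels of powers, the number of Jordan blocks of size at least j is d_j − d_{j−1} where d_j = dim ker(N^j) (with d_0 = 0). Computing the differences gives [3, 1].
The number of blocks of size exactly k is (#blocks of size ≥ k) − (#blocks of size ≥ k + 1), so the partition is: 2 block(s) of size 1, 1 block(s) of size 2.
In nonincreasing order the block sizes are [2, 1, 1].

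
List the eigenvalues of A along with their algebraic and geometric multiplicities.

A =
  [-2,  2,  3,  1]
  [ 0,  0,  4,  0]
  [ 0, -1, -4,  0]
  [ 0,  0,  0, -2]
λ = -2: alg = 4, geom = 2

Step 1 — factor the characteristic polynomial to read off the algebraic multiplicities:
  χ_A(x) = (x + 2)^4

Step 2 — compute geometric multiplicities via the rank-nullity identity g(λ) = n − rank(A − λI):
  rank(A − (-2)·I) = 2, so dim ker(A − (-2)·I) = n − 2 = 2

Summary:
  λ = -2: algebraic multiplicity = 4, geometric multiplicity = 2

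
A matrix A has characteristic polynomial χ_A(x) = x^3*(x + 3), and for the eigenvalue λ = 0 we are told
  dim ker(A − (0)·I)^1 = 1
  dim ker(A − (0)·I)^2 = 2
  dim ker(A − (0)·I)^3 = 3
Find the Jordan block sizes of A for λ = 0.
Block sizes for λ = 0: [3]

From the dimensions of kernels of powers, the number of Jordan blocks of size at least j is d_j − d_{j−1} where d_j = dim ker(N^j) (with d_0 = 0). Computing the differences gives [1, 1, 1].
The number of blocks of size exactly k is (#blocks of size ≥ k) − (#blocks of size ≥ k + 1), so the partition is: 1 block(s) of size 3.
In nonincreasing order the block sizes are [3].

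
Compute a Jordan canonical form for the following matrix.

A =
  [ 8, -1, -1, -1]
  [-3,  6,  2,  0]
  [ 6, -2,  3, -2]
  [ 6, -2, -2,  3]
J_3(5) ⊕ J_1(5)

The characteristic polynomial is
  det(x·I − A) = x^4 - 20*x^3 + 150*x^2 - 500*x + 625 = (x - 5)^4

Eigenvalues and multiplicities (the geometric multiplicity of λ is n − rank(A − λI), which equals the number of Jordan blocks for λ):
  λ = 5: algebraic multiplicity = 4, geometric multiplicity = 2

Determining the block sizes for each eigenvalue:
  λ = 5: with am = 4 and gm = 2, the partition is not yet determined (e.g. several partitions of 4 into 2 parts exist). Let N = A − (5)·I. Computing rank(N^1) = 2, rank(N^2) = 1, rank(N^3) = 0; the number of blocks of size ≥ j is rank(N^{j−1}) − rank(N^j), giving [2, 1, 1]. So we have 1 block(s) of size 3, 1 block(s) of size 1 → block sizes [3, 1]

Assembling the blocks gives a Jordan form
J =
  [5, 1, 0, 0]
  [0, 5, 1, 0]
  [0, 0, 5, 0]
  [0, 0, 0, 5]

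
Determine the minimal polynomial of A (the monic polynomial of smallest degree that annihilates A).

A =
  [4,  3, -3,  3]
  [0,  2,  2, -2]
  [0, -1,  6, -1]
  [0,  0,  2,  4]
x^3 - 12*x^2 + 48*x - 64

The characteristic polynomial is χ_A(x) = (x - 4)^4, so the eigenvalues are known. The minimal polynomial is
  m_A(x) = Π_λ (x − λ)^{k_λ}
where k_λ is the size of the *largest* Jordan block for λ (equivalently, the smallest k with (A − λI)^k v = 0 for every generalised eigenvector v of λ).

  λ = 4: largest Jordan block has size 3, contributing (x − 4)^3

So m_A(x) = (x - 4)^3 = x^3 - 12*x^2 + 48*x - 64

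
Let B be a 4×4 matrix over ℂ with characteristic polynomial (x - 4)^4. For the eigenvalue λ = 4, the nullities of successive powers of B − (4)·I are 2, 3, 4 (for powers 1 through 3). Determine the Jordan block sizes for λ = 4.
Block sizes for λ = 4: [3, 1]

From the dimensions of kernels of powers, the number of Jordan blocks of size at least j is d_j − d_{j−1} where d_j = dim ker(N^j) (with d_0 = 0). Computing the differences gives [2, 1, 1].
The number of blocks of size exactly k is (#blocks of size ≥ k) − (#blocks of size ≥ k + 1), so the partition is: 1 block(s) of size 1, 1 block(s) of size 3.
In nonincreasing order the block sizes are [3, 1].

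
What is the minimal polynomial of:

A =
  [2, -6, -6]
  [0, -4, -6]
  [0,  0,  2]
x^2 + 2*x - 8

The characteristic polynomial is χ_A(x) = (x - 2)^2*(x + 4), so the eigenvalues are known. The minimal polynomial is
  m_A(x) = Π_λ (x − λ)^{k_λ}
where k_λ is the size of the *largest* Jordan block for λ (equivalently, the smallest k with (A − λI)^k v = 0 for every generalised eigenvector v of λ).

  λ = -4: largest Jordan block has size 1, contributing (x + 4)
  λ = 2: largest Jordan block has size 1, contributing (x − 2)

So m_A(x) = (x - 2)*(x + 4) = x^2 + 2*x - 8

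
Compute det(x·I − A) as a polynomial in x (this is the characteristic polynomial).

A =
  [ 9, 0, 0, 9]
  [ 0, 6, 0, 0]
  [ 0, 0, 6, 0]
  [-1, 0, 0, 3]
x^4 - 24*x^3 + 216*x^2 - 864*x + 1296

Expanding det(x·I − A) (e.g. by cofactor expansion or by noting that A is similar to its Jordan form J, which has the same characteristic polynomial as A) gives
  χ_A(x) = x^4 - 24*x^3 + 216*x^2 - 864*x + 1296
which factors as (x - 6)^4. The eigenvalues (with algebraic multiplicities) are λ = 6 with multiplicity 4.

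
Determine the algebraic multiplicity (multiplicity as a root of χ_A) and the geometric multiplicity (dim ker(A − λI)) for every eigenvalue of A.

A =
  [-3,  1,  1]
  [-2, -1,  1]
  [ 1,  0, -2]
λ = -2: alg = 3, geom = 1

Step 1 — factor the characteristic polynomial to read off the algebraic multiplicities:
  χ_A(x) = (x + 2)^3

Step 2 — compute geometric multiplicities via the rank-nullity identity g(λ) = n − rank(A − λI):
  rank(A − (-2)·I) = 2, so dim ker(A − (-2)·I) = n − 2 = 1

Summary:
  λ = -2: algebraic multiplicity = 3, geometric multiplicity = 1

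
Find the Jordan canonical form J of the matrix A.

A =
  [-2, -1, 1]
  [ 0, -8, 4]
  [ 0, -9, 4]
J_3(-2)

The characteristic polynomial is
  det(x·I − A) = x^3 + 6*x^2 + 12*x + 8 = (x + 2)^3

Eigenvalues and multiplicities (the geometric multiplicity of λ is n − rank(A − λI), which equals the number of Jordan blocks for λ):
  λ = -2: algebraic multiplicity = 3, geometric multiplicity = 1

Determining the block sizes for each eigenvalue:
  λ = -2: one block (gm = 1), so the single block has size am = 3 → block sizes [3]

Assembling the blocks gives a Jordan form
J =
  [-2,  1,  0]
  [ 0, -2,  1]
  [ 0,  0, -2]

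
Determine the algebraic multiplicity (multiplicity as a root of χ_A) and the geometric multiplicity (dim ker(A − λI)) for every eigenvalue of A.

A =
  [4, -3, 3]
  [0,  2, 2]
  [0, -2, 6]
λ = 4: alg = 3, geom = 2

Step 1 — factor the characteristic polynomial to read off the algebraic multiplicities:
  χ_A(x) = (x - 4)^3

Step 2 — compute geometric multiplicities via the rank-nullity identity g(λ) = n − rank(A − λI):
  rank(A − (4)·I) = 1, so dim ker(A − (4)·I) = n − 1 = 2

Summary:
  λ = 4: algebraic multiplicity = 3, geometric multiplicity = 2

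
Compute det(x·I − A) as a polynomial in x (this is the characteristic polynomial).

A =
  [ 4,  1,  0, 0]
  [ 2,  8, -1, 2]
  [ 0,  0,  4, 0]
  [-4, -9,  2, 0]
x^4 - 16*x^3 + 96*x^2 - 256*x + 256

Expanding det(x·I − A) (e.g. by cofactor expansion or by noting that A is similar to its Jordan form J, which has the same characteristic polynomial as A) gives
  χ_A(x) = x^4 - 16*x^3 + 96*x^2 - 256*x + 256
which factors as (x - 4)^4. The eigenvalues (with algebraic multiplicities) are λ = 4 with multiplicity 4.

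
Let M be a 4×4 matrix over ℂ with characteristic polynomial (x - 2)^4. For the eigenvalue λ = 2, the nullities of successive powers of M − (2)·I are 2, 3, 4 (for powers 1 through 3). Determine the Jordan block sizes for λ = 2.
Block sizes for λ = 2: [3, 1]

From the dimensions of kernels of powers, the number of Jordan blocks of size at least j is d_j − d_{j−1} where d_j = dim ker(N^j) (with d_0 = 0). Computing the differences gives [2, 1, 1].
The number of blocks of size exactly k is (#blocks of size ≥ k) − (#blocks of size ≥ k + 1), so the partition is: 1 block(s) of size 1, 1 block(s) of size 3.
In nonincreasing order the block sizes are [3, 1].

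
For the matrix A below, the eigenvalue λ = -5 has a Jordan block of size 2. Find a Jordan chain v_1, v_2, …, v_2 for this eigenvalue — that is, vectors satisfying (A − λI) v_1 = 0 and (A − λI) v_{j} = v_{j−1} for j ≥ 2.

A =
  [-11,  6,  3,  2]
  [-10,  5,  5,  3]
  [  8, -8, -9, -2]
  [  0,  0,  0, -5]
A Jordan chain for λ = -5 of length 2:
v_1 = (-6, -10, 8, 0)ᵀ
v_2 = (1, 0, 0, 0)ᵀ

Let N = A − (-5)·I. We want v_2 with N^2 v_2 = 0 but N^1 v_2 ≠ 0; then v_{j-1} := N · v_j for j = 2, …, 2.

Pick v_2 = (1, 0, 0, 0)ᵀ.
Then v_1 = N · v_2 = (-6, -10, 8, 0)ᵀ.

Sanity check: (A − (-5)·I) v_1 = (0, 0, 0, 0)ᵀ = 0. ✓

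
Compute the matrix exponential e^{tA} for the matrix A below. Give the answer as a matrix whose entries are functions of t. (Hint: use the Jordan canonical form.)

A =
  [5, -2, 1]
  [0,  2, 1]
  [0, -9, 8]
e^{tA} =
  [exp(5*t), -3*t^2*exp(5*t)/2 - 2*t*exp(5*t), t^2*exp(5*t)/2 + t*exp(5*t)]
  [0, -3*t*exp(5*t) + exp(5*t), t*exp(5*t)]
  [0, -9*t*exp(5*t), 3*t*exp(5*t) + exp(5*t)]

Strategy: write A = P · J · P⁻¹ where J is a Jordan canonical form, so e^{tA} = P · e^{tJ} · P⁻¹, and e^{tJ} can be computed block-by-block.

A has Jordan form
J =
  [5, 1, 0]
  [0, 5, 1]
  [0, 0, 5]
(up to reordering of blocks).

Per-block formulas:
  For a 3×3 Jordan block J_3(5): exp(t · J_3(5)) = e^(5t)·(I + t·N + (t^2/2)·N^2), where N is the 3×3 nilpotent shift.

After assembling e^{tJ} and conjugating by P, we get:

e^{tA} =
  [exp(5*t), -3*t^2*exp(5*t)/2 - 2*t*exp(5*t), t^2*exp(5*t)/2 + t*exp(5*t)]
  [0, -3*t*exp(5*t) + exp(5*t), t*exp(5*t)]
  [0, -9*t*exp(5*t), 3*t*exp(5*t) + exp(5*t)]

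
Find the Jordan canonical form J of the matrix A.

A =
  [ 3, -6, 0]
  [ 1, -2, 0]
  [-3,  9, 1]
J_1(0) ⊕ J_1(1) ⊕ J_1(1)

The characteristic polynomial is
  det(x·I − A) = x^3 - 2*x^2 + x = x*(x - 1)^2

Eigenvalues and multiplicities (the geometric multiplicity of λ is n − rank(A − λI), which equals the number of Jordan blocks for λ):
  λ = 0: algebraic multiplicity = 1, geometric multiplicity = 1
  λ = 1: algebraic multiplicity = 2, geometric multiplicity = 2

Determining the block sizes for each eigenvalue:
  λ = 0: one block (gm = 1), so the single block has size am = 1 → block sizes [1]
  λ = 1: gm = am = 2, so every block has size 1 → block sizes [1, 1]

Assembling the blocks gives a Jordan form
J =
  [0, 0, 0]
  [0, 1, 0]
  [0, 0, 1]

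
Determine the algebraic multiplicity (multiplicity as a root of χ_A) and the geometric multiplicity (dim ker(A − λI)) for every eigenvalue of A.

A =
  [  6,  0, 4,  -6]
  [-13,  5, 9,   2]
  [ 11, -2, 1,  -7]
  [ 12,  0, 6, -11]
λ = -2: alg = 1, geom = 1; λ = 1: alg = 3, geom = 1

Step 1 — factor the characteristic polynomial to read off the algebraic multiplicities:
  χ_A(x) = (x - 1)^3*(x + 2)

Step 2 — compute geometric multiplicities via the rank-nullity identity g(λ) = n − rank(A − λI):
  rank(A − (-2)·I) = 3, so dim ker(A − (-2)·I) = n − 3 = 1
  rank(A − (1)·I) = 3, so dim ker(A − (1)·I) = n − 3 = 1

Summary:
  λ = -2: algebraic multiplicity = 1, geometric multiplicity = 1
  λ = 1: algebraic multiplicity = 3, geometric multiplicity = 1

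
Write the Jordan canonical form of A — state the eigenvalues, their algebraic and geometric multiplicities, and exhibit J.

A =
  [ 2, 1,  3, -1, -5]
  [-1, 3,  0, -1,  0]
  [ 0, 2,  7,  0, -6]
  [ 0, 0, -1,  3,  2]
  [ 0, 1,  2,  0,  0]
J_3(3) ⊕ J_2(3)

The characteristic polynomial is
  det(x·I − A) = x^5 - 15*x^4 + 90*x^3 - 270*x^2 + 405*x - 243 = (x - 3)^5

Eigenvalues and multiplicities (the geometric multiplicity of λ is n − rank(A − λI), which equals the number of Jordan blocks for λ):
  λ = 3: algebraic multiplicity = 5, geometric multiplicity = 2

Determining the block sizes for each eigenvalue:
  λ = 3: with am = 5 and gm = 2, the partition is not yet determined (e.g. several partitions of 5 into 2 parts exist). Let N = A − (3)·I. Computing rank(N^1) = 3, rank(N^2) = 1, rank(N^3) = 0; the number of blocks of size ≥ j is rank(N^{j−1}) − rank(N^j), giving [2, 2, 1]. So we have 1 block(s) of size 3, 1 block(s) of size 2 → block sizes [3, 2]

Assembling the blocks gives a Jordan form
J =
  [3, 1, 0, 0, 0]
  [0, 3, 1, 0, 0]
  [0, 0, 3, 0, 0]
  [0, 0, 0, 3, 1]
  [0, 0, 0, 0, 3]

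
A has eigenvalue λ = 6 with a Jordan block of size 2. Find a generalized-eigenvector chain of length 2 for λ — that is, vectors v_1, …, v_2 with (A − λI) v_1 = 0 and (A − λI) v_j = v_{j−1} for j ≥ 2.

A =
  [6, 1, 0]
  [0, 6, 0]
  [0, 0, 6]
A Jordan chain for λ = 6 of length 2:
v_1 = (1, 0, 0)ᵀ
v_2 = (0, 1, 0)ᵀ

Let N = A − (6)·I. We want v_2 with N^2 v_2 = 0 but N^1 v_2 ≠ 0; then v_{j-1} := N · v_j for j = 2, …, 2.

Pick v_2 = (0, 1, 0)ᵀ.
Then v_1 = N · v_2 = (1, 0, 0)ᵀ.

Sanity check: (A − (6)·I) v_1 = (0, 0, 0)ᵀ = 0. ✓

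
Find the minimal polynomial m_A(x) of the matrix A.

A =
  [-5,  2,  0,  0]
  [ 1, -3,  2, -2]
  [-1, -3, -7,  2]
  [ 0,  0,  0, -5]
x^3 + 15*x^2 + 75*x + 125

The characteristic polynomial is χ_A(x) = (x + 5)^4, so the eigenvalues are known. The minimal polynomial is
  m_A(x) = Π_λ (x − λ)^{k_λ}
where k_λ is the size of the *largest* Jordan block for λ (equivalently, the smallest k with (A − λI)^k v = 0 for every generalised eigenvector v of λ).

  λ = -5: largest Jordan block has size 3, contributing (x + 5)^3

So m_A(x) = (x + 5)^3 = x^3 + 15*x^2 + 75*x + 125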